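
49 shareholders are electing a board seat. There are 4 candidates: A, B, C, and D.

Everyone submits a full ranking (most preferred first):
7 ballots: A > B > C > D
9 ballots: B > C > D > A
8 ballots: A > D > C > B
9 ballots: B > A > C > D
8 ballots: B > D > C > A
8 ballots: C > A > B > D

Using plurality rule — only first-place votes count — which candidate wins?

First-place votes: A 15, B 26, C 8, D 0.

B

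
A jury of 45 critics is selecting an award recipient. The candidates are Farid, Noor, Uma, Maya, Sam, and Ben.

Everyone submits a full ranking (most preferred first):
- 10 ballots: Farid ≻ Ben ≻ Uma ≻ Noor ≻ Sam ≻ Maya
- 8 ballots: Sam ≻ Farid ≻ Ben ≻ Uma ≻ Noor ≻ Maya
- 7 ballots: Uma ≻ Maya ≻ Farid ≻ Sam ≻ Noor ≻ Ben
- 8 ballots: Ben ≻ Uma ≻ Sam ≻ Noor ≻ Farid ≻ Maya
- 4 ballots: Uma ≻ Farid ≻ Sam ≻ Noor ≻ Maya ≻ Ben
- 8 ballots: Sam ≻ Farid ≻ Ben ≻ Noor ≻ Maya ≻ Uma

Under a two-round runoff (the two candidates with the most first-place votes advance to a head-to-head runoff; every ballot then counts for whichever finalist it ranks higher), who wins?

Round 1 first-place votes: Farid 10, Noor 0, Uma 11, Maya 0, Sam 16, Ben 8. Sam and Uma advance.
Runoff: Sam is ranked above Uma on 16 ballots, Uma above Sam on 29.

Uma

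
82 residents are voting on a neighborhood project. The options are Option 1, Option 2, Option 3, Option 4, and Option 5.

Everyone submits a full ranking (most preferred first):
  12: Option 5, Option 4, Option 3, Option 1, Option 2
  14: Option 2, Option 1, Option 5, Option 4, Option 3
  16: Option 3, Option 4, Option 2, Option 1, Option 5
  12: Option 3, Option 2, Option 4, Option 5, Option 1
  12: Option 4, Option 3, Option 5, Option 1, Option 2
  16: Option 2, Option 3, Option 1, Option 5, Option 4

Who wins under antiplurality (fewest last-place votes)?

Last-place votes: Option 1 12, Option 2 24, Option 3 14, Option 4 16, Option 5 16.

Option 1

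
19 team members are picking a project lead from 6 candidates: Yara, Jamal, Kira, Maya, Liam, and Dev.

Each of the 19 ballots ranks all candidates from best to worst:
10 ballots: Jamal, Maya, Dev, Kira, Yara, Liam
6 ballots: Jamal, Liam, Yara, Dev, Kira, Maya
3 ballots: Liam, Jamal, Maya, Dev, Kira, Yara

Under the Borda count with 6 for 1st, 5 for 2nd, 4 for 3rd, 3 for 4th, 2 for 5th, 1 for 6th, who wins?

Jamal

Yara: 10×2 + 6×4 + 3×1 = 47
Jamal: 10×6 + 6×6 + 3×5 = 111
Kira: 10×3 + 6×2 + 3×2 = 48
Maya: 10×5 + 6×1 + 3×4 = 68
Liam: 10×1 + 6×5 + 3×6 = 58
Dev: 10×4 + 6×3 + 3×3 = 67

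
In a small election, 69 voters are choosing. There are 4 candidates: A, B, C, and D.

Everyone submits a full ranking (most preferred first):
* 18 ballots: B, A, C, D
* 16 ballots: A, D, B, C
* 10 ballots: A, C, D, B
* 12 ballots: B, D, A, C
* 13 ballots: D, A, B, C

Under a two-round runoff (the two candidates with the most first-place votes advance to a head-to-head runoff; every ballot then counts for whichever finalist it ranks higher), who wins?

Round 1 first-place votes: A 26, B 30, C 0, D 13. B and A advance.
Runoff: B is ranked above A on 30 ballots, A above B on 39.

A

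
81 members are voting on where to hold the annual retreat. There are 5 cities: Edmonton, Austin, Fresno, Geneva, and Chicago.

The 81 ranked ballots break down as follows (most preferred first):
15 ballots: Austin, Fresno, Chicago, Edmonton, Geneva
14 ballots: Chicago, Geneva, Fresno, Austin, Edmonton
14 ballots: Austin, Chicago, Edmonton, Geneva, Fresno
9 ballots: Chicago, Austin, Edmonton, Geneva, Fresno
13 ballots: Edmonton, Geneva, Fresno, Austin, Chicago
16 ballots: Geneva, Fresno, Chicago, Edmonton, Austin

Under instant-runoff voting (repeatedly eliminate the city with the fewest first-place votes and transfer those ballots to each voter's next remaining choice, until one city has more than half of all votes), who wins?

Geneva

Round 1: Edmonton 13, Austin 29, Fresno 0, Geneva 16, Chicago 23. Fresno eliminated.
Round 2: Edmonton 13, Austin 29, Geneva 16, Chicago 23. Edmonton eliminated.
Round 3: Austin 29, Geneva 29, Chicago 23. Chicago eliminated.
Round 4: Austin 38, Geneva 43. Geneva has a majority (≥41).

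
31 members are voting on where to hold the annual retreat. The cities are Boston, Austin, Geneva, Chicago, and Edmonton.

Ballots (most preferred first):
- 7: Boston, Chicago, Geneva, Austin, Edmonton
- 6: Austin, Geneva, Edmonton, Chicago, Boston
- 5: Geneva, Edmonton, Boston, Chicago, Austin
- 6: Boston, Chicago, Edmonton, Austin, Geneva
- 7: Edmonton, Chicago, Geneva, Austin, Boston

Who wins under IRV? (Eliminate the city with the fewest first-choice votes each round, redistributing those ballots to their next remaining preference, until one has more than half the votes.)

Round 1: Boston 13, Austin 6, Geneva 5, Chicago 0, Edmonton 7. Chicago eliminated.
Round 2: Boston 13, Austin 6, Geneva 5, Edmonton 7. Geneva eliminated.
Round 3: Boston 13, Austin 6, Edmonton 12. Austin eliminated.
Round 4: Boston 13, Edmonton 18. Edmonton has a majority (≥16).

Edmonton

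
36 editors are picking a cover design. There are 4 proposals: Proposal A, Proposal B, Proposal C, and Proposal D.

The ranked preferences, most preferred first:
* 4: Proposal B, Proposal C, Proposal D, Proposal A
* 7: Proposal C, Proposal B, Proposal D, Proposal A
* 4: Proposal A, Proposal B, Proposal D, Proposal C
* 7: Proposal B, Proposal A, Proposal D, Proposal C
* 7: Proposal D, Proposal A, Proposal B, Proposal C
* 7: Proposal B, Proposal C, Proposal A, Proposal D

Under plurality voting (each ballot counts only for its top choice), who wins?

First-place votes: Proposal A 4, Proposal B 18, Proposal C 7, Proposal D 7.

Proposal B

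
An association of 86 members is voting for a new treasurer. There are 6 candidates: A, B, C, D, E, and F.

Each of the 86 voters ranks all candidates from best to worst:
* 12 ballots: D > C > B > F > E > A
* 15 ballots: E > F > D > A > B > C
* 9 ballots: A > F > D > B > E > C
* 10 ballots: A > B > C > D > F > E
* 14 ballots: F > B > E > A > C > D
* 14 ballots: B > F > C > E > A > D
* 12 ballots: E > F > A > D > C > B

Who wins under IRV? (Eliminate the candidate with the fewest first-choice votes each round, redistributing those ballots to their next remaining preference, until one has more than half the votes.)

Round 1: A 19, B 14, C 0, D 12, E 27, F 14. C eliminated.
Round 2: A 19, B 14, D 12, E 27, F 14. D eliminated.
Round 3: A 19, B 26, E 27, F 14. F eliminated.
Round 4: A 19, B 40, E 27. A eliminated.
Round 5: B 59, E 27. B has a majority (≥44).

B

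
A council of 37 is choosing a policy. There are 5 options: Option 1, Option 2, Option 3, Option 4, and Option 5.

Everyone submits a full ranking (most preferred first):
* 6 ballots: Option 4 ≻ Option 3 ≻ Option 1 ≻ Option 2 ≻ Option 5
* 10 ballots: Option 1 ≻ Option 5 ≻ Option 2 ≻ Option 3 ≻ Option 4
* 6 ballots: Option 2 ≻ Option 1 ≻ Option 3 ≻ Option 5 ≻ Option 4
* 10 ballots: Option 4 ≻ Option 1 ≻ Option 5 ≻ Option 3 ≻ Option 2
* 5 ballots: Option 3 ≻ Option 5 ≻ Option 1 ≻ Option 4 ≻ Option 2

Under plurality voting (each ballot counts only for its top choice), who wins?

First-place votes: Option 1 10, Option 2 6, Option 3 5, Option 4 16, Option 5 0.

Option 4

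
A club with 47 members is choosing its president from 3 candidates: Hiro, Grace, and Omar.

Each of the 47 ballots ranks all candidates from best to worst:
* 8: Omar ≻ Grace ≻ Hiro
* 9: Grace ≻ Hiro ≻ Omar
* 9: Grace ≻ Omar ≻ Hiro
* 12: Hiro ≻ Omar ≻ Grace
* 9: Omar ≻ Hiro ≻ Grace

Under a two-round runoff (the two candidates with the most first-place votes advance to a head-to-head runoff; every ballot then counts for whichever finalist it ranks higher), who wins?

Omar

Round 1 first-place votes: Hiro 12, Grace 18, Omar 17. Grace and Omar advance.
Runoff: Grace is ranked above Omar on 18 ballots, Omar above Grace on 29.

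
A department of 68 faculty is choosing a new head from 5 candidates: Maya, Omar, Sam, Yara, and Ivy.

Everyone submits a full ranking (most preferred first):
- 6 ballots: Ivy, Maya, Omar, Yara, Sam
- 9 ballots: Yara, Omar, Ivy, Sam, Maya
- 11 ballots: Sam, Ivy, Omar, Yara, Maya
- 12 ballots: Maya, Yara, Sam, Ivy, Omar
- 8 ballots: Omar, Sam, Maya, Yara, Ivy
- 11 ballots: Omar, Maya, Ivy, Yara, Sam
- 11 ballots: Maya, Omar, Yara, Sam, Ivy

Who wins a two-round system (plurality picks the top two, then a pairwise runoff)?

Omar

Round 1 first-place votes: Maya 23, Omar 19, Sam 11, Yara 9, Ivy 6. Maya and Omar advance.
Runoff: Maya is ranked above Omar on 29 ballots, Omar above Maya on 39.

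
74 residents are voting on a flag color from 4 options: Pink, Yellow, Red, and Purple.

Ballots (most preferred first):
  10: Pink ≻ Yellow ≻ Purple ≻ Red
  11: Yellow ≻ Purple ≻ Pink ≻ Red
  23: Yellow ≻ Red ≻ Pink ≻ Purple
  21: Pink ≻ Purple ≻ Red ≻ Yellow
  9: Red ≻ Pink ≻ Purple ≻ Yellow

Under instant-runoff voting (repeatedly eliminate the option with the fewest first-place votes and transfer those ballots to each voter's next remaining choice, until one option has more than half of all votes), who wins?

Round 1: Pink 31, Yellow 34, Red 9, Purple 0. Purple eliminated.
Round 2: Pink 31, Yellow 34, Red 9. Red eliminated.
Round 3: Pink 40, Yellow 34. Pink has a majority (≥38).

Pink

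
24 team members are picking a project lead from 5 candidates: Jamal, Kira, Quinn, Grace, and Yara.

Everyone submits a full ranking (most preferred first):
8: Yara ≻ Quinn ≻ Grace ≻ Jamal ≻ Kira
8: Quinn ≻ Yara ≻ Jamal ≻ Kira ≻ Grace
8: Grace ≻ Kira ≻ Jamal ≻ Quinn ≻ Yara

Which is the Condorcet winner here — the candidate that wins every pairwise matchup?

Quinn vs Jamal: 16–8
Quinn vs Kira: 16–8
Quinn vs Grace: 16–8
Quinn vs Yara: 16–8
Quinn beats every other candidate.

Quinn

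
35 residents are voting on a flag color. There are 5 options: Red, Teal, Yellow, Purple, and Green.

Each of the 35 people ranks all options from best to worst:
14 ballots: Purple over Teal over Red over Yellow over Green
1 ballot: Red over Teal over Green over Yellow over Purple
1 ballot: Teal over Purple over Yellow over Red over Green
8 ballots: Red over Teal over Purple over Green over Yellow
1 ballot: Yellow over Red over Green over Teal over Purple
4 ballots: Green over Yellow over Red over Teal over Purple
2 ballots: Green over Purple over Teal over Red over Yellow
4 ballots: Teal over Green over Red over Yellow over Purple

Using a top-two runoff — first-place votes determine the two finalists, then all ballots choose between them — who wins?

Round 1 first-place votes: Red 9, Teal 5, Yellow 1, Purple 14, Green 6. Purple and Red advance.
Runoff: Purple is ranked above Red on 17 ballots, Red above Purple on 18.

Red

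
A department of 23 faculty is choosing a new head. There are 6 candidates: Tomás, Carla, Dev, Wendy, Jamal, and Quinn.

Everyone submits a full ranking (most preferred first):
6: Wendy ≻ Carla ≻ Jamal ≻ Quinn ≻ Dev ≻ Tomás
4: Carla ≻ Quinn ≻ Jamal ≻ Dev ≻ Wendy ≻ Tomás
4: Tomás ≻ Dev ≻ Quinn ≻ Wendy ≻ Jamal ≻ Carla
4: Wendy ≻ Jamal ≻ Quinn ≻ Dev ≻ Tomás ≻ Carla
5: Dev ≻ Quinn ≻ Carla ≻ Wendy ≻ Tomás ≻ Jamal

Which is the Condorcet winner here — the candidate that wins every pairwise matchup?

Quinn vs Tomás: 19–4
Quinn vs Carla: 13–10
Quinn vs Dev: 14–9
Quinn vs Wendy: 13–10
Quinn vs Jamal: 13–10
Quinn beats every other candidate.

Quinn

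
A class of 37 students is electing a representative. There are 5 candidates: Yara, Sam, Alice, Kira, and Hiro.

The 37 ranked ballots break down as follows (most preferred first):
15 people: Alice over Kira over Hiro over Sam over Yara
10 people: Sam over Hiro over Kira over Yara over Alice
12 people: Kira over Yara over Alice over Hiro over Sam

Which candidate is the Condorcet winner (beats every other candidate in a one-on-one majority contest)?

Kira

Kira vs Yara: 37–0
Kira vs Sam: 27–10
Kira vs Alice: 22–15
Kira vs Hiro: 27–10
Kira beats every other candidate.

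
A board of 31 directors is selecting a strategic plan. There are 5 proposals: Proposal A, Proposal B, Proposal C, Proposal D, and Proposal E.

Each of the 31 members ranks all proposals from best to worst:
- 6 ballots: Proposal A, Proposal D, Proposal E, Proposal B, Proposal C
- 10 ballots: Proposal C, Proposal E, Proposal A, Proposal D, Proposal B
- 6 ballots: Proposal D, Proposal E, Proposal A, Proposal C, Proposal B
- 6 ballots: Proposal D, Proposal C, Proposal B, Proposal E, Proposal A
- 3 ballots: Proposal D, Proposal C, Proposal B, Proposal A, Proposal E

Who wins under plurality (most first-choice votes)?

Proposal D

First-place votes: Proposal A 6, Proposal B 0, Proposal C 10, Proposal D 15, Proposal E 0.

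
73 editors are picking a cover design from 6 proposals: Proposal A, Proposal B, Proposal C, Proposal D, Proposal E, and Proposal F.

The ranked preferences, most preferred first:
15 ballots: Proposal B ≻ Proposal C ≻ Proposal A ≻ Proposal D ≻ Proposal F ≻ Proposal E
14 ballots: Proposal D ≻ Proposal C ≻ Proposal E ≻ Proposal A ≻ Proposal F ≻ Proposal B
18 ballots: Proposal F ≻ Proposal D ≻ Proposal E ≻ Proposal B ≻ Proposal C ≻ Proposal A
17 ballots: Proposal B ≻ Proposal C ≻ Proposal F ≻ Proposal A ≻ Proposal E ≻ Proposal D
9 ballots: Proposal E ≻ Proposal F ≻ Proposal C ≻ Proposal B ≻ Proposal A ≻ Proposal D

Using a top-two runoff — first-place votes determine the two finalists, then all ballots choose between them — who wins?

Round 1 first-place votes: Proposal A 0, Proposal B 32, Proposal C 0, Proposal D 14, Proposal E 9, Proposal F 18. Proposal B and Proposal F advance.
Runoff: Proposal B is ranked above Proposal F on 32 ballots, Proposal F above Proposal B on 41.

Proposal F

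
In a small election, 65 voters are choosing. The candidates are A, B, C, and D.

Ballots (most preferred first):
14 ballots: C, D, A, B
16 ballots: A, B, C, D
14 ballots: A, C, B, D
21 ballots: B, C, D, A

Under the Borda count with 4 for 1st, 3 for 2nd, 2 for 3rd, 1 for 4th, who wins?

C

A: 14×2 + 16×4 + 14×4 + 21×1 = 169
B: 14×1 + 16×3 + 14×2 + 21×4 = 174
C: 14×4 + 16×2 + 14×3 + 21×3 = 193
D: 14×3 + 16×1 + 14×1 + 21×2 = 114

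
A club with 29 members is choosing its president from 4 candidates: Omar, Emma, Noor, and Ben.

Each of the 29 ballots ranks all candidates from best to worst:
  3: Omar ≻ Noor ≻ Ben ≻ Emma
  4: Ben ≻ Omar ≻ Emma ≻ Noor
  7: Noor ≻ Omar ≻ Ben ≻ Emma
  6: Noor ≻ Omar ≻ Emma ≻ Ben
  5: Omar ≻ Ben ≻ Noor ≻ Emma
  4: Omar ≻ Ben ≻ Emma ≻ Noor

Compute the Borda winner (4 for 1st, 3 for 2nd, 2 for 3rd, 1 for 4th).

Omar: 3×4 + 4×3 + 7×3 + 6×3 + 5×4 + 4×4 = 99
Emma: 3×1 + 4×2 + 7×1 + 6×2 + 5×1 + 4×2 = 43
Noor: 3×3 + 4×1 + 7×4 + 6×4 + 5×2 + 4×1 = 79
Ben: 3×2 + 4×4 + 7×2 + 6×1 + 5×3 + 4×3 = 69

Omar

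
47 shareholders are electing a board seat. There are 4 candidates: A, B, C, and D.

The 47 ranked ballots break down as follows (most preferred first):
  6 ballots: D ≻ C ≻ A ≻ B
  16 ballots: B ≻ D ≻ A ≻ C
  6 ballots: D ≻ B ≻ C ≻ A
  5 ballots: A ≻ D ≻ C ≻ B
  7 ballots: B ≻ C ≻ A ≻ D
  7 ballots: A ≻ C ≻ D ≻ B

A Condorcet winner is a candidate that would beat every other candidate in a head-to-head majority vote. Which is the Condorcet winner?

D

D vs A: 28–19
D vs B: 24–23
D vs C: 33–14
D beats every other candidate.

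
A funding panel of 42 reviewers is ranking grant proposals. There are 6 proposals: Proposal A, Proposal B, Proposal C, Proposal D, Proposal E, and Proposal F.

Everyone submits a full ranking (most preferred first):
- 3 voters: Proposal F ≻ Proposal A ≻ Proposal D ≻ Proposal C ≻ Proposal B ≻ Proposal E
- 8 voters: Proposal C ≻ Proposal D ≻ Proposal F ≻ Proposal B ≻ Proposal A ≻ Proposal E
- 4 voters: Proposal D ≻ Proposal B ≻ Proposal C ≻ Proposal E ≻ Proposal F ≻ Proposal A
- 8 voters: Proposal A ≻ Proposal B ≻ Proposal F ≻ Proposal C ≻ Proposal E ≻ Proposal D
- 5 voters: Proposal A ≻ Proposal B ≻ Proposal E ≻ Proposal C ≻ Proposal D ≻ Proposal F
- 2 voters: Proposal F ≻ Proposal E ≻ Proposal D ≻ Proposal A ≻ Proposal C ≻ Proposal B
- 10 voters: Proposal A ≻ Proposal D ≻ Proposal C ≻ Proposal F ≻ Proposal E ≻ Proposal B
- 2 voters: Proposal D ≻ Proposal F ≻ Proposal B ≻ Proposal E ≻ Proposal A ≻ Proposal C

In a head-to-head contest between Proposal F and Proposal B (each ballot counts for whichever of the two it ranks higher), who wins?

Proposal F

Proposal F is ranked above Proposal B on 25 ballots; Proposal B above Proposal F on 17.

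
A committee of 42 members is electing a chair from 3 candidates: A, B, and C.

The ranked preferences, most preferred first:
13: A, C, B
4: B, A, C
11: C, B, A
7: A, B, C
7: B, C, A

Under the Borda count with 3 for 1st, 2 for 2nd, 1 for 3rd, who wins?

A: 13×3 + 4×2 + 11×1 + 7×3 + 7×1 = 86
B: 13×1 + 4×3 + 11×2 + 7×2 + 7×3 = 82
C: 13×2 + 4×1 + 11×3 + 7×1 + 7×2 = 84

A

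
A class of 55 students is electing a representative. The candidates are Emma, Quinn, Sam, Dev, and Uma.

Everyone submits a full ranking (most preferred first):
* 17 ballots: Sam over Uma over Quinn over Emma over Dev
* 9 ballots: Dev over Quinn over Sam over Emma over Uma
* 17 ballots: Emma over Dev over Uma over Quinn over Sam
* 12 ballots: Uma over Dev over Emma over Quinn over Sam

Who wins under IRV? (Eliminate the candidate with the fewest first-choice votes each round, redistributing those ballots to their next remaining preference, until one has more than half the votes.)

Round 1: Emma 17, Quinn 0, Sam 17, Dev 9, Uma 12. Quinn eliminated.
Round 2: Emma 17, Sam 17, Dev 9, Uma 12. Dev eliminated.
Round 3: Emma 17, Sam 26, Uma 12. Uma eliminated.
Round 4: Emma 29, Sam 26. Emma has a majority (≥28).

Emma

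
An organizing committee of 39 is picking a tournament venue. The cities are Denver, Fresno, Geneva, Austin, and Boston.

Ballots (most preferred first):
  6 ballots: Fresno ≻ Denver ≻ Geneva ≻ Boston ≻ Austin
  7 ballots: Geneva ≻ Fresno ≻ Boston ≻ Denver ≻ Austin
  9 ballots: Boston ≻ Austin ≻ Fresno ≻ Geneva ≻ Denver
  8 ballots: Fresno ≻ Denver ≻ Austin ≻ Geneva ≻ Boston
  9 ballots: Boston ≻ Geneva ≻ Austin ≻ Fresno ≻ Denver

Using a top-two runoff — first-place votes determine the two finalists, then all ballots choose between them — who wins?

Round 1 first-place votes: Denver 0, Fresno 14, Geneva 7, Austin 0, Boston 18. Boston and Fresno advance.
Runoff: Boston is ranked above Fresno on 18 ballots, Fresno above Boston on 21.

Fresno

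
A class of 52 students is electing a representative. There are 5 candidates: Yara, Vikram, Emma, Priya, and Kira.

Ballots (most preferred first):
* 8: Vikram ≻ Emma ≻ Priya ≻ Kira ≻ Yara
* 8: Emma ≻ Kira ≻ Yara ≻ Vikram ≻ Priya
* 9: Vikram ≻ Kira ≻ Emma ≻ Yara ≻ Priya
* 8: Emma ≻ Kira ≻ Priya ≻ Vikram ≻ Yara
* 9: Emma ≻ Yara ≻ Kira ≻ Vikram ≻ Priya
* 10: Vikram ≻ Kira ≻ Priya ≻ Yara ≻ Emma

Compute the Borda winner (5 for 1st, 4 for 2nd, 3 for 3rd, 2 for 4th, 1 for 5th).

Yara: 8×1 + 8×3 + 9×2 + 8×1 + 9×4 + 10×2 = 114
Vikram: 8×5 + 8×2 + 9×5 + 8×2 + 9×2 + 10×5 = 185
Emma: 8×4 + 8×5 + 9×3 + 8×5 + 9×5 + 10×1 = 194
Priya: 8×3 + 8×1 + 9×1 + 8×3 + 9×1 + 10×3 = 104
Kira: 8×2 + 8×4 + 9×4 + 8×4 + 9×3 + 10×4 = 183

Emma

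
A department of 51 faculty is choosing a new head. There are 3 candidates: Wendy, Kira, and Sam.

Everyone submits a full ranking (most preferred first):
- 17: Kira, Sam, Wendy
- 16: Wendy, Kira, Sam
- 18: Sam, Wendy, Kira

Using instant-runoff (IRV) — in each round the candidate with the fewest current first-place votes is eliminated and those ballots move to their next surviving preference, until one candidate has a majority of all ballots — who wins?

Kira

Round 1: Wendy 16, Kira 17, Sam 18. Wendy eliminated.
Round 2: Kira 33, Sam 18. Kira has a majority (≥26).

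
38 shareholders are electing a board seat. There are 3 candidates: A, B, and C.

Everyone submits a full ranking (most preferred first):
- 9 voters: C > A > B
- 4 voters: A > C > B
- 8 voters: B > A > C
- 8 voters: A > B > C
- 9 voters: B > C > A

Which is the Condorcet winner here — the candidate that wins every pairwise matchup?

A

A vs B: 21–17
A vs C: 20–18
A beats every other candidate.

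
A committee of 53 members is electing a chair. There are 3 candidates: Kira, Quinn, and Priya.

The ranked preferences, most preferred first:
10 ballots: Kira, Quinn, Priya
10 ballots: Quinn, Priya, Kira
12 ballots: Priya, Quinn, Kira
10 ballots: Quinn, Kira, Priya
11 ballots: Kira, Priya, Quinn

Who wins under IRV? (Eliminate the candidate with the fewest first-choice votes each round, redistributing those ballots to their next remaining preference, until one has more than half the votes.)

Round 1: Kira 21, Quinn 20, Priya 12. Priya eliminated.
Round 2: Kira 21, Quinn 32. Quinn has a majority (≥27).

Quinn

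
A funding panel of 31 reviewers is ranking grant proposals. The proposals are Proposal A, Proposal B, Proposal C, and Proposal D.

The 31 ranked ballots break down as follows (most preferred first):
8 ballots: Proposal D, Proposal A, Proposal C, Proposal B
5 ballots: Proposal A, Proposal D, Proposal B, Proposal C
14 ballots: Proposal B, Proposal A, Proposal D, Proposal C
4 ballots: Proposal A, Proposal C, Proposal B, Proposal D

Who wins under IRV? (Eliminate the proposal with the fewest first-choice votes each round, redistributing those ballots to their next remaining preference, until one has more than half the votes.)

Round 1: Proposal A 9, Proposal B 14, Proposal C 0, Proposal D 8. Proposal C eliminated.
Round 2: Proposal A 9, Proposal B 14, Proposal D 8. Proposal D eliminated.
Round 3: Proposal A 17, Proposal B 14. Proposal A has a majority (≥16).

Proposal A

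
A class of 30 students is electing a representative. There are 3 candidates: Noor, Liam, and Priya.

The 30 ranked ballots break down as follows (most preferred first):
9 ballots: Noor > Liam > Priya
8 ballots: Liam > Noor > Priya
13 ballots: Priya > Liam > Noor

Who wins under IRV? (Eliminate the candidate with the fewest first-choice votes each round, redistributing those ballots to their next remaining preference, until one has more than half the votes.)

Round 1: Noor 9, Liam 8, Priya 13. Liam eliminated.
Round 2: Noor 17, Priya 13. Noor has a majority (≥16).

Noor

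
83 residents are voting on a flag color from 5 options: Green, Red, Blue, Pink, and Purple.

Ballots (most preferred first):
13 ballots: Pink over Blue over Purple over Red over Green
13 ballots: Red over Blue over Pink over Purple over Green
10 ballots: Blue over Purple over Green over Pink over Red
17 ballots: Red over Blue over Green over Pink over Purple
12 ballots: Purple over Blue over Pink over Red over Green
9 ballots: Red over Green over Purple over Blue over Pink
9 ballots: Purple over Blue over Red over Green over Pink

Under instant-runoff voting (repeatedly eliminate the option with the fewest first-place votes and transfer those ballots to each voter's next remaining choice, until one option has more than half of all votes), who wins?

Purple

Round 1: Green 0, Red 39, Blue 10, Pink 13, Purple 21. Green eliminated.
Round 2: Red 39, Blue 10, Pink 13, Purple 21. Blue eliminated.
Round 3: Red 39, Pink 13, Purple 31. Pink eliminated.
Round 4: Red 39, Purple 44. Purple has a majority (≥42).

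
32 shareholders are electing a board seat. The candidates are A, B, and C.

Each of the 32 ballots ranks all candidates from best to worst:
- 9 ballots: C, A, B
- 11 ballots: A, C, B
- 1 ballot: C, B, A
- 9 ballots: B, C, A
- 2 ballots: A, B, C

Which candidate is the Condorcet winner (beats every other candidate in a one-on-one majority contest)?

C vs A: 19–13
C vs B: 21–11
C beats every other candidate.

C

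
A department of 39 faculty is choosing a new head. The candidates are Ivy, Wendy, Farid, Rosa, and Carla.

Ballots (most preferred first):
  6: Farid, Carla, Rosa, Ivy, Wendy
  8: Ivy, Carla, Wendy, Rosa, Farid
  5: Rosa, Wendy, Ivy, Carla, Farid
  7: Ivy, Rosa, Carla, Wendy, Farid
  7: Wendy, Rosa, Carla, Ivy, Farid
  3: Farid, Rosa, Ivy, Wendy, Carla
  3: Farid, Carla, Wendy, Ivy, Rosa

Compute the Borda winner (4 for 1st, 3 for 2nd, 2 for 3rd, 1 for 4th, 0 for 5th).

Ivy

Ivy: 6×1 + 8×4 + 5×2 + 7×4 + 7×1 + 3×2 + 3×1 = 92
Wendy: 6×0 + 8×2 + 5×3 + 7×1 + 7×4 + 3×1 + 3×2 = 75
Farid: 6×4 + 8×0 + 5×0 + 7×0 + 7×0 + 3×4 + 3×4 = 48
Rosa: 6×2 + 8×1 + 5×4 + 7×3 + 7×3 + 3×3 + 3×0 = 91
Carla: 6×3 + 8×3 + 5×1 + 7×2 + 7×2 + 3×0 + 3×3 = 84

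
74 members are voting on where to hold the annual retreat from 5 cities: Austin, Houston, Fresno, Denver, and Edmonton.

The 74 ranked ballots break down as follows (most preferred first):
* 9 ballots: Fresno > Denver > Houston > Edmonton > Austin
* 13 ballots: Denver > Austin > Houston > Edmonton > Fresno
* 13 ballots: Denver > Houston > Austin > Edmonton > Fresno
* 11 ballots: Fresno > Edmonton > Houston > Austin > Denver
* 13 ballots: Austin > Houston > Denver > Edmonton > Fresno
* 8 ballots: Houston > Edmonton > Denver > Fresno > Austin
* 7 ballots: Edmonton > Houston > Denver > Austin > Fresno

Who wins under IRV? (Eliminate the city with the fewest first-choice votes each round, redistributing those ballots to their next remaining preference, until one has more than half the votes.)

Houston

Round 1: Austin 13, Houston 8, Fresno 20, Denver 26, Edmonton 7. Edmonton eliminated.
Round 2: Austin 13, Houston 15, Fresno 20, Denver 26. Austin eliminated.
Round 3: Houston 28, Fresno 20, Denver 26. Fresno eliminated.
Round 4: Houston 39, Denver 35. Houston has a majority (≥38).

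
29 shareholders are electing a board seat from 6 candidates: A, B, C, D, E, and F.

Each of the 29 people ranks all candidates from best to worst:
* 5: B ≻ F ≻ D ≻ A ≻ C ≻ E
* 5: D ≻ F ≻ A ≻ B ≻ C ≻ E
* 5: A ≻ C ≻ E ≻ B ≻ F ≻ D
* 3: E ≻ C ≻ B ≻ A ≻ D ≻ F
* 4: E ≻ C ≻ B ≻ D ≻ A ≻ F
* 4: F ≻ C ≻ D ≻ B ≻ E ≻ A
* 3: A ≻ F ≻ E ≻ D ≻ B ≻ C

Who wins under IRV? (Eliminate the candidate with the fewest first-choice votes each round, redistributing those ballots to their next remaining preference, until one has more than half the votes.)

Round 1: A 8, B 5, C 0, D 5, E 7, F 4. C eliminated.
Round 2: A 8, B 5, D 5, E 7, F 4. F eliminated.
Round 3: A 8, B 5, D 9, E 7. B eliminated.
Round 4: A 8, D 14, E 7. E eliminated.
Round 5: A 11, D 18. D has a majority (≥15).

D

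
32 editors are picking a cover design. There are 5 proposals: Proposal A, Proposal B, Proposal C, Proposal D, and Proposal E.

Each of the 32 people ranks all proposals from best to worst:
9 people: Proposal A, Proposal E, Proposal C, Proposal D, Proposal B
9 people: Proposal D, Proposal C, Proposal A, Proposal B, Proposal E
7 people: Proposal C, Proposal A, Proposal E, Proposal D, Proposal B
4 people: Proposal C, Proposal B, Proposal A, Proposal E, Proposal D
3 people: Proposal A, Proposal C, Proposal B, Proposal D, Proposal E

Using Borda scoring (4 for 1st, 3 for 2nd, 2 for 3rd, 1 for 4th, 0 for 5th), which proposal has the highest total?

Proposal C

Proposal A: 9×4 + 9×2 + 7×3 + 4×2 + 3×4 = 95
Proposal B: 9×0 + 9×1 + 7×0 + 4×3 + 3×2 = 27
Proposal C: 9×2 + 9×3 + 7×4 + 4×4 + 3×3 = 98
Proposal D: 9×1 + 9×4 + 7×1 + 4×0 + 3×1 = 55
Proposal E: 9×3 + 9×0 + 7×2 + 4×1 + 3×0 = 45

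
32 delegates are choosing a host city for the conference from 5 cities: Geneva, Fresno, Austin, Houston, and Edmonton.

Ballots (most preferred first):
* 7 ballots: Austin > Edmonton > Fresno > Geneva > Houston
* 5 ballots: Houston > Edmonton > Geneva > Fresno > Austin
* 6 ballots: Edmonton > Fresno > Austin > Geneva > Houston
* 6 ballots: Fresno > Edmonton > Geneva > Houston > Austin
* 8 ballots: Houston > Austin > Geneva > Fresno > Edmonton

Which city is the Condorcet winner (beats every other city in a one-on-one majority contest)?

Edmonton vs Geneva: 24–8
Edmonton vs Fresno: 18–14
Edmonton vs Austin: 17–15
Edmonton vs Houston: 19–13
Edmonton beats every other city.

Edmonton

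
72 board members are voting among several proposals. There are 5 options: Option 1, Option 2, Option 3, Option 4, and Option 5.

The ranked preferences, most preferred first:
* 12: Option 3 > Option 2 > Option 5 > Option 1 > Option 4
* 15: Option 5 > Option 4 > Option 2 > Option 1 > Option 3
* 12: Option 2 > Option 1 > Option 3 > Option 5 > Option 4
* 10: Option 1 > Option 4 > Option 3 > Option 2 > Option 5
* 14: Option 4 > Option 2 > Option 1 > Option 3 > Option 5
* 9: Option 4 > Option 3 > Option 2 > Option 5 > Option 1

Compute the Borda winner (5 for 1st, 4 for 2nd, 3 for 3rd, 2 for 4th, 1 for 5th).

Option 2

Option 1: 12×2 + 15×2 + 12×4 + 10×5 + 14×3 + 9×1 = 203
Option 2: 12×4 + 15×3 + 12×5 + 10×2 + 14×4 + 9×3 = 256
Option 3: 12×5 + 15×1 + 12×3 + 10×3 + 14×2 + 9×4 = 205
Option 4: 12×1 + 15×4 + 12×1 + 10×4 + 14×5 + 9×5 = 239
Option 5: 12×3 + 15×5 + 12×2 + 10×1 + 14×1 + 9×2 = 177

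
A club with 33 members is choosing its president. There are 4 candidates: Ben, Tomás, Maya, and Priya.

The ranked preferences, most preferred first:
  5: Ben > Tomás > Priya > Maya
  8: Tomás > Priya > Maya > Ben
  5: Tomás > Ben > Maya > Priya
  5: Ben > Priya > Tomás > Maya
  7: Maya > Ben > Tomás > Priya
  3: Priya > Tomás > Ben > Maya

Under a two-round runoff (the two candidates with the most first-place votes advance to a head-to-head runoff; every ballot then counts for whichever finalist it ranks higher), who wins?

Ben

Round 1 first-place votes: Ben 10, Tomás 13, Maya 7, Priya 3. Tomás and Ben advance.
Runoff: Tomás is ranked above Ben on 16 ballots, Ben above Tomás on 17.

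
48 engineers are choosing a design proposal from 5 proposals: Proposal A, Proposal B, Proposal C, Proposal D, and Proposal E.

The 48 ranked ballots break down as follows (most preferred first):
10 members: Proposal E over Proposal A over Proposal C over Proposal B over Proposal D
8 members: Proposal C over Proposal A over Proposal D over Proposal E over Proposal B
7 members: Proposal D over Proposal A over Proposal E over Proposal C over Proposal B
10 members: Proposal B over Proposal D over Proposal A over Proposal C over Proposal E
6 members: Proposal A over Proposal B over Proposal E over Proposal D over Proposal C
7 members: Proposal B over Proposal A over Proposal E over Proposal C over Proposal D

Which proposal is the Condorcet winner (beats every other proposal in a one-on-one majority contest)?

Proposal A vs Proposal B: 31–17
Proposal A vs Proposal C: 40–8
Proposal A vs Proposal D: 31–17
Proposal A vs Proposal E: 38–10
Proposal A beats every other proposal.

Proposal A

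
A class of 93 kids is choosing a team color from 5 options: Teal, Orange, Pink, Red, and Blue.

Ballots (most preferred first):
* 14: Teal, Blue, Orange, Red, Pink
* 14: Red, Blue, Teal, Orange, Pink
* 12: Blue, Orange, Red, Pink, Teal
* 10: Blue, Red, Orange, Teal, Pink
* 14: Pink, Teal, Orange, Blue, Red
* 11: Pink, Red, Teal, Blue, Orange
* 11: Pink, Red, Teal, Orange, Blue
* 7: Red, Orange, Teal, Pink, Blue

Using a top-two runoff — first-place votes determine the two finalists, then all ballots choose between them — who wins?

Blue

Round 1 first-place votes: Teal 14, Orange 0, Pink 36, Red 21, Blue 22. Pink and Blue advance.
Runoff: Pink is ranked above Blue on 43 ballots, Blue above Pink on 50.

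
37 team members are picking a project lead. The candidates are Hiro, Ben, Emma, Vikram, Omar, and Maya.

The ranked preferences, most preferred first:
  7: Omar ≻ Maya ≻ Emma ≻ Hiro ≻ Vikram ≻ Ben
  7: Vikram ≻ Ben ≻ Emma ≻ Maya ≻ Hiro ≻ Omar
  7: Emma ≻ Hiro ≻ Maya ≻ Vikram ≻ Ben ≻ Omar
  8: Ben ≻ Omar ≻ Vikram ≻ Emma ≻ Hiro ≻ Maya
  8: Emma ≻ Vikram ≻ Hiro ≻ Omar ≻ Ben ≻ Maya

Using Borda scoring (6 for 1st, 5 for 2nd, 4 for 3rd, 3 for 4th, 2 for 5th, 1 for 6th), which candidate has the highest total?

Emma

Hiro: 7×3 + 7×2 + 7×5 + 8×2 + 8×4 = 118
Ben: 7×1 + 7×5 + 7×2 + 8×6 + 8×2 = 120
Emma: 7×4 + 7×4 + 7×6 + 8×3 + 8×6 = 170
Vikram: 7×2 + 7×6 + 7×3 + 8×4 + 8×5 = 149
Omar: 7×6 + 7×1 + 7×1 + 8×5 + 8×3 = 120
Maya: 7×5 + 7×3 + 7×4 + 8×1 + 8×1 = 100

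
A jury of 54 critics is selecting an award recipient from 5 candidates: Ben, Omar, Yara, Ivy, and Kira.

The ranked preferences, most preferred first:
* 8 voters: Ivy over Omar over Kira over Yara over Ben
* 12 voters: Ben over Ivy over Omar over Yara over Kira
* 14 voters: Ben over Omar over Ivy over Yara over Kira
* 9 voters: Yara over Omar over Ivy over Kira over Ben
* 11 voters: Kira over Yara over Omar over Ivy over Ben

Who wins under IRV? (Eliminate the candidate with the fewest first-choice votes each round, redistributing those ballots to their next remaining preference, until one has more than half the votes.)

Round 1: Ben 26, Omar 0, Yara 9, Ivy 8, Kira 11. Omar eliminated.
Round 2: Ben 26, Yara 9, Ivy 8, Kira 11. Ivy eliminated.
Round 3: Ben 26, Yara 9, Kira 19. Yara eliminated.
Round 4: Ben 26, Kira 28. Kira has a majority (≥28).

Kira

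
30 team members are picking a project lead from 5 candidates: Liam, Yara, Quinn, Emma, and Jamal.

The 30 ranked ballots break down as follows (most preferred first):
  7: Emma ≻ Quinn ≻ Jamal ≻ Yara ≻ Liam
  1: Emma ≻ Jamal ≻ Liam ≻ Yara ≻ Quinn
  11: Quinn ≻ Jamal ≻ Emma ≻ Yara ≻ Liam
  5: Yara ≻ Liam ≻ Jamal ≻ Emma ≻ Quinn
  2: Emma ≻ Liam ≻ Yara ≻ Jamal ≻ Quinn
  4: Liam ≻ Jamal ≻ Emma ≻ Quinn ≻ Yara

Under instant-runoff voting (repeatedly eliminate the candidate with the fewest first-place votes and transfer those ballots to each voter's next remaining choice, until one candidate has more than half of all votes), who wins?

Round 1: Liam 4, Yara 5, Quinn 11, Emma 10, Jamal 0. Jamal eliminated.
Round 2: Liam 4, Yara 5, Quinn 11, Emma 10. Liam eliminated.
Round 3: Yara 5, Quinn 11, Emma 14. Yara eliminated.
Round 4: Quinn 11, Emma 19. Emma has a majority (≥16).

Emma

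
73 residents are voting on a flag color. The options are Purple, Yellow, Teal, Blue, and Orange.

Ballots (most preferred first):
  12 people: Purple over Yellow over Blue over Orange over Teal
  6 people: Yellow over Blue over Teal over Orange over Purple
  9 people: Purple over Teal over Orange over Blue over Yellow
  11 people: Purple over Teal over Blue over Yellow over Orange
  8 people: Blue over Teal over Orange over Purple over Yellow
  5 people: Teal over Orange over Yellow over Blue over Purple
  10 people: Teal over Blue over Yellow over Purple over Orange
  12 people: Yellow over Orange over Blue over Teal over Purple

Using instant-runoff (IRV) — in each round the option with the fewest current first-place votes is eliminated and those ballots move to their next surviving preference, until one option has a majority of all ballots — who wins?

Round 1: Purple 32, Yellow 18, Teal 15, Blue 8, Orange 0. Orange eliminated.
Round 2: Purple 32, Yellow 18, Teal 15, Blue 8. Blue eliminated.
Round 3: Purple 32, Yellow 18, Teal 23. Yellow eliminated.
Round 4: Purple 32, Teal 41. Teal has a majority (≥37).

Teal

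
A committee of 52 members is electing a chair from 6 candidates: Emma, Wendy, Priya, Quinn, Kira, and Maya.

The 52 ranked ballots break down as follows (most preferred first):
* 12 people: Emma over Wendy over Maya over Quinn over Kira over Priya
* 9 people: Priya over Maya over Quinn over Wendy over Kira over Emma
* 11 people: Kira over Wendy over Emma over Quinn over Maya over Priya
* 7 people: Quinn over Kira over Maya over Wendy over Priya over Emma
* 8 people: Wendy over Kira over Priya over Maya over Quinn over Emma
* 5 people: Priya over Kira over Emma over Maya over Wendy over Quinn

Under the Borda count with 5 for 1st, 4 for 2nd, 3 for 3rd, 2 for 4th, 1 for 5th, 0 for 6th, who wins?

Emma: 12×5 + 9×0 + 11×3 + 7×0 + 8×0 + 5×3 = 108
Wendy: 12×4 + 9×2 + 11×4 + 7×2 + 8×5 + 5×1 = 169
Priya: 12×0 + 9×5 + 11×0 + 7×1 + 8×3 + 5×5 = 101
Quinn: 12×2 + 9×3 + 11×2 + 7×5 + 8×1 + 5×0 = 116
Kira: 12×1 + 9×1 + 11×5 + 7×4 + 8×4 + 5×4 = 156
Maya: 12×3 + 9×4 + 11×1 + 7×3 + 8×2 + 5×2 = 130

Wendy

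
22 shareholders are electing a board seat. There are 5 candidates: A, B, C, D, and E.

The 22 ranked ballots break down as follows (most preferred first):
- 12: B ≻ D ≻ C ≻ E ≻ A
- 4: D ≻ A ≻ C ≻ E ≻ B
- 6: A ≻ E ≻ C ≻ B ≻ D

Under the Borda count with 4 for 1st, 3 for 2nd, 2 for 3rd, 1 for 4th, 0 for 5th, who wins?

B

A: 12×0 + 4×3 + 6×4 = 36
B: 12×4 + 4×0 + 6×1 = 54
C: 12×2 + 4×2 + 6×2 = 44
D: 12×3 + 4×4 + 6×0 = 52
E: 12×1 + 4×1 + 6×3 = 34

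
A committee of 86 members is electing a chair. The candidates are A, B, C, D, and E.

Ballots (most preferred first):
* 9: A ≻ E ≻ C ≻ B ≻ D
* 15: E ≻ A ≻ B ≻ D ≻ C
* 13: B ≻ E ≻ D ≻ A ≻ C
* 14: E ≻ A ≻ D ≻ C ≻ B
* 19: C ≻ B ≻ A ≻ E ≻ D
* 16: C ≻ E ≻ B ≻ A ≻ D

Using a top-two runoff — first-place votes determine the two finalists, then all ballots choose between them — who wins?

Round 1 first-place votes: A 9, B 13, C 35, D 0, E 29. C and E advance.
Runoff: C is ranked above E on 35 ballots, E above C on 51.

E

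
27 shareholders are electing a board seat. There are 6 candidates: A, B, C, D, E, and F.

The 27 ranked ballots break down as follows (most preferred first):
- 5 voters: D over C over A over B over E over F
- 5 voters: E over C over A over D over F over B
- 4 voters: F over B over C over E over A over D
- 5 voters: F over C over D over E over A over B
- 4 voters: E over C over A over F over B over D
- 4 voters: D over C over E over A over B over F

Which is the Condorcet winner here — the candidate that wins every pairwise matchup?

C

C vs A: 27–0
C vs B: 23–4
C vs D: 18–9
C vs E: 18–9
C vs F: 18–9
C beats every other candidate.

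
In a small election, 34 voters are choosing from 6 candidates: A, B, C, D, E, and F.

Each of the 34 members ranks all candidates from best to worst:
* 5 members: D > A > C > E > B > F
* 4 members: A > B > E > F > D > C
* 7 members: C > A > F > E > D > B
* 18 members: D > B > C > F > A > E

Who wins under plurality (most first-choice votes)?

First-place votes: A 4, B 0, C 7, D 23, E 0, F 0.

D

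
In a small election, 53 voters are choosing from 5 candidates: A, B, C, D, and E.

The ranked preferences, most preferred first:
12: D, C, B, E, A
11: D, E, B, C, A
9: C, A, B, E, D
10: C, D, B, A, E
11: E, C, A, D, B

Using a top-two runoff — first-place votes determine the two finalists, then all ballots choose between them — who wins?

Round 1 first-place votes: A 0, B 0, C 19, D 23, E 11. D and C advance.
Runoff: D is ranked above C on 23 ballots, C above D on 30.

C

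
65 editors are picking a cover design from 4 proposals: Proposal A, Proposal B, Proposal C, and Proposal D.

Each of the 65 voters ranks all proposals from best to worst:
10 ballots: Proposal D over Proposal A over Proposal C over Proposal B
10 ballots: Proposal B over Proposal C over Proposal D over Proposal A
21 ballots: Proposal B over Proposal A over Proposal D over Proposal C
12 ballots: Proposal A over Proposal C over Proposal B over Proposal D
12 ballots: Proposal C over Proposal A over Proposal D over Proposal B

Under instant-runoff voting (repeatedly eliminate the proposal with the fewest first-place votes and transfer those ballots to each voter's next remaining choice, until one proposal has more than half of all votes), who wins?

Round 1: Proposal A 12, Proposal B 31, Proposal C 12, Proposal D 10. Proposal D eliminated.
Round 2: Proposal A 22, Proposal B 31, Proposal C 12. Proposal C eliminated.
Round 3: Proposal A 34, Proposal B 31. Proposal A has a majority (≥33).

Proposal A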